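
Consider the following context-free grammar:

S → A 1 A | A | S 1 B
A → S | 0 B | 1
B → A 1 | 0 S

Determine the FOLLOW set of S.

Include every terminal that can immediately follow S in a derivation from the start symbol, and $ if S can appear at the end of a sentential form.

We compute FOLLOW(S) using the standard algorithm.
FOLLOW(S) starts with {$}.
FIRST(A) = {0, 1}
FIRST(B) = {0, 1}
FIRST(S) = {0, 1}
FOLLOW(A) = {$, 1}
FOLLOW(B) = {$, 1}
FOLLOW(S) = {$, 1}
Therefore, FOLLOW(S) = {$, 1}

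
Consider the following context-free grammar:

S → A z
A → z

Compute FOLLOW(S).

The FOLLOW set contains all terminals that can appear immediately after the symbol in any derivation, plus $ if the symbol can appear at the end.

We compute FOLLOW(S) using the standard algorithm.
FOLLOW(S) starts with {$}.
FIRST(A) = {z}
FIRST(S) = {z}
FOLLOW(A) = {z}
FOLLOW(S) = {$}
Therefore, FOLLOW(S) = {$}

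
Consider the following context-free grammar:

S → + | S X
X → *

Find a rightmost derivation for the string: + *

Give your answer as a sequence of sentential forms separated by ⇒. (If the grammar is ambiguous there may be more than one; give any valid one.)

S ⇒ S X ⇒ S * ⇒ + *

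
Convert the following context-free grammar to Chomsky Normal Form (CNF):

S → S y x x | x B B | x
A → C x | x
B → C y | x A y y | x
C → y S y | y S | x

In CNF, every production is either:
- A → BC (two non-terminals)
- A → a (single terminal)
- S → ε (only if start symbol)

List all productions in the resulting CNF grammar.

TY → y; TX → x; S → x; A → x; B → x; C → x; S → S X0; X0 → TY X1; X1 → TX TX; S → TX X2; X2 → B B; A → C TX; B → C TY; B → TX X3; X3 → A X4; X4 → TY TY; C → TY X5; X5 → S TY; C → TY S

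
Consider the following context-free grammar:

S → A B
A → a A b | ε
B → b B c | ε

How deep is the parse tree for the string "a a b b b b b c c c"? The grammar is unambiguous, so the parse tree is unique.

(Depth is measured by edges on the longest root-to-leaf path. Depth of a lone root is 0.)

5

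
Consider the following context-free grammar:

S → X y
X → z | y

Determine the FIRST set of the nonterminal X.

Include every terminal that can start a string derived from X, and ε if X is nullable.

We compute FIRST(X) using the standard algorithm.
FIRST(S) = {y, z}
FIRST(X) = {y, z}
Therefore, FIRST(X) = {y, z}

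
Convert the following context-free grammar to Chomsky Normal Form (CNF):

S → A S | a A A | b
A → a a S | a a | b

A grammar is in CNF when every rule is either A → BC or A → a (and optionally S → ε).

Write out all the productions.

TA → a; S → b; A → b; S → A S; S → TA X0; X0 → A A; A → TA X1; X1 → TA S; A → TA TA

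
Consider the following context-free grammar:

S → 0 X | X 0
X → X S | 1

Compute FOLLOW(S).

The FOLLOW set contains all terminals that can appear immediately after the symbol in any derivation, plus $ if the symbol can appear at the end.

We compute FOLLOW(S) using the standard algorithm.
FOLLOW(S) starts with {$}.
FIRST(S) = {0, 1}
FIRST(X) = {1}
FOLLOW(S) = {$, 0, 1}
FOLLOW(X) = {$, 0, 1}
Therefore, FOLLOW(S) = {$, 0, 1}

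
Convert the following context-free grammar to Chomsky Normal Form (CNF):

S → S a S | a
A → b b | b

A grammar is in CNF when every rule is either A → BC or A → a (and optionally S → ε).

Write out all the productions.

TA → a; S → a; TB → b; A → b; S → S X0; X0 → TA S; A → TB TB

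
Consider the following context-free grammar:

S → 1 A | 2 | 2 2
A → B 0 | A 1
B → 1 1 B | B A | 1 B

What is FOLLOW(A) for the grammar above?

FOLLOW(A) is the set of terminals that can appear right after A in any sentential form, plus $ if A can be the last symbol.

We compute FOLLOW(A) using the standard algorithm.
FOLLOW(S) starts with {$}.
FIRST(A) = {1}
FIRST(B) = {1}
FIRST(S) = {1, 2}
FOLLOW(A) = {$, 0, 1}
FOLLOW(B) = {0, 1}
FOLLOW(S) = {$}
Therefore, FOLLOW(A) = {$, 0, 1}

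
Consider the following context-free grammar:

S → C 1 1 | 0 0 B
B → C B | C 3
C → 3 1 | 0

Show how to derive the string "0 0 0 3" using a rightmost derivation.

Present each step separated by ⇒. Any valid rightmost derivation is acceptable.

S ⇒ 0 0 B ⇒ 0 0 C 3 ⇒ 0 0 0 3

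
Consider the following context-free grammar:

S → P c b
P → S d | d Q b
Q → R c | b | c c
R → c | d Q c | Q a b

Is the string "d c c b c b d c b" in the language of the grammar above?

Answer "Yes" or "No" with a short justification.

Yes - a valid derivation exists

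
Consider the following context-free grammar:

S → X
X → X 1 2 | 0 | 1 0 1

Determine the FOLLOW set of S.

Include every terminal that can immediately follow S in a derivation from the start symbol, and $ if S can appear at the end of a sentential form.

We compute FOLLOW(S) using the standard algorithm.
FOLLOW(S) starts with {$}.
FIRST(S) = {0, 1}
FIRST(X) = {0, 1}
FOLLOW(S) = {$}
FOLLOW(X) = {$, 1}
Therefore, FOLLOW(S) = {$}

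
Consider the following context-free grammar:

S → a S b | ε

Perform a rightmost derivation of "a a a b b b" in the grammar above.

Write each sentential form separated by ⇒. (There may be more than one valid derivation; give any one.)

S ⇒ a S b ⇒ a a S b b ⇒ a a a S b b b ⇒ a a a b b b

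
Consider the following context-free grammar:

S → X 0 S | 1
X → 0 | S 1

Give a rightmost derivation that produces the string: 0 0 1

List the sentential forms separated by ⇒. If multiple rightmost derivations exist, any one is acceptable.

S ⇒ X 0 S ⇒ X 0 1 ⇒ 0 0 1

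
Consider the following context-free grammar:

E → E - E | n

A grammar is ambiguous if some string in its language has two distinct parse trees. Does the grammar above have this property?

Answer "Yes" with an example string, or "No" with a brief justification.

Yes - the string 'n - n - n - n - n' has two distinct parse trees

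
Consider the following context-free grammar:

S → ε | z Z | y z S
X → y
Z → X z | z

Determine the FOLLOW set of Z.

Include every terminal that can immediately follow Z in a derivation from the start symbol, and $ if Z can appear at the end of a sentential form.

We compute FOLLOW(Z) using the standard algorithm.
FOLLOW(S) starts with {$}.
FIRST(S) = {y, z, ε}
FIRST(X) = {y}
FIRST(Z) = {y, z}
FOLLOW(S) = {$}
FOLLOW(X) = {z}
FOLLOW(Z) = {$}
Therefore, FOLLOW(Z) = {$}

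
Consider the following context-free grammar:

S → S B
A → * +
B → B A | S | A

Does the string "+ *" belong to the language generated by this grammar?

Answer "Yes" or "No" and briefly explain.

No - no valid derivation exists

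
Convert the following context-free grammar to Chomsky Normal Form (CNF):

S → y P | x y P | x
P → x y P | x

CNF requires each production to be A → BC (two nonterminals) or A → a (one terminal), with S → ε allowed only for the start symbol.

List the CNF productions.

TY → y; TX → x; S → x; P → x; S → TY P; S → TX X0; X0 → TY P; P → TX X1; X1 → TY P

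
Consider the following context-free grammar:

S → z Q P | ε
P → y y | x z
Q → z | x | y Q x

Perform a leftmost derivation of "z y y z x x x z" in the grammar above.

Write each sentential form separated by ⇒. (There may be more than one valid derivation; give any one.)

S ⇒ z Q P ⇒ z y Q x P ⇒ z y y Q x x P ⇒ z y y z x x P ⇒ z y y z x x x z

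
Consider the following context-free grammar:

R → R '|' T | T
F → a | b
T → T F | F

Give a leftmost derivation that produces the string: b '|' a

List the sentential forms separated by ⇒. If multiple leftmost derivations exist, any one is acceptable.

R ⇒ R '|' T ⇒ T '|' T ⇒ F '|' T ⇒ b '|' T ⇒ b '|' F ⇒ b '|' a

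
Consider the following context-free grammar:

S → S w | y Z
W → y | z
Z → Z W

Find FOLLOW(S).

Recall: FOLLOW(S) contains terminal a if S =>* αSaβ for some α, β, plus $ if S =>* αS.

We compute FOLLOW(S) using the standard algorithm.
FOLLOW(S) starts with {$}.
FIRST(S) = {y}
FIRST(W) = {y, z}
FIRST(Z) = {}
FOLLOW(S) = {$, w}
FOLLOW(W) = {$, w, y, z}
FOLLOW(Z) = {$, w, y, z}
Therefore, FOLLOW(S) = {$, w}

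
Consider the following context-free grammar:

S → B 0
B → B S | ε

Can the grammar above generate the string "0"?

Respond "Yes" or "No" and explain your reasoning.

Yes - a valid derivation exists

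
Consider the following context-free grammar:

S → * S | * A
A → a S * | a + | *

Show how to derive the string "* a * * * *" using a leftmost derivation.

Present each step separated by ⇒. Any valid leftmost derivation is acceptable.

S ⇒ * A ⇒ * a S * ⇒ * a * S * ⇒ * a * * A * ⇒ * a * * * *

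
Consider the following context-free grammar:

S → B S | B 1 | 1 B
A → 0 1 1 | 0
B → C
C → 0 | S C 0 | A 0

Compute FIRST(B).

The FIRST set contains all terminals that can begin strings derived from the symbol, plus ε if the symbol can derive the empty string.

We compute FIRST(B) using the standard algorithm.
FIRST(A) = {0}
FIRST(B) = {0, 1}
FIRST(C) = {0, 1}
FIRST(S) = {0, 1}
Therefore, FIRST(B) = {0, 1}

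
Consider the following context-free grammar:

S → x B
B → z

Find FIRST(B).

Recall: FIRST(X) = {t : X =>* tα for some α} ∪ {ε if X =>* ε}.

We compute FIRST(B) using the standard algorithm.
FIRST(B) = {z}
FIRST(S) = {x}
Therefore, FIRST(B) = {z}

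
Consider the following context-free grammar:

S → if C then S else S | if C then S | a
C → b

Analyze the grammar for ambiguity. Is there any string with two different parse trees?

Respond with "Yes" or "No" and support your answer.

Yes - the string 'if b then if b then if b then a else a' has two distinct parse trees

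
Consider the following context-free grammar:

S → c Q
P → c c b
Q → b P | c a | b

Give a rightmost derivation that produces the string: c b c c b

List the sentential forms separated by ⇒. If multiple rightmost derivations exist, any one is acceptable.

S ⇒ c Q ⇒ c b P ⇒ c b c c b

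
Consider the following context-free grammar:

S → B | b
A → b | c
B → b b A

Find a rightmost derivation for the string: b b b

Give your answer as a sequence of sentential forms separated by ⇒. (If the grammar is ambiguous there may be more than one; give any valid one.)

S ⇒ B ⇒ b b A ⇒ b b b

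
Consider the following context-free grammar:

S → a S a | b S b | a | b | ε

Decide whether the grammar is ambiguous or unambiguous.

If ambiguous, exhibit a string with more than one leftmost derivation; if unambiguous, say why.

Unambiguous - every string in the language has a unique leftmost derivation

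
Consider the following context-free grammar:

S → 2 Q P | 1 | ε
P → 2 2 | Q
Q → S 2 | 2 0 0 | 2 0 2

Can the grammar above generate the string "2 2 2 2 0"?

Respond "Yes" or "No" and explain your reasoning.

No - no valid derivation exists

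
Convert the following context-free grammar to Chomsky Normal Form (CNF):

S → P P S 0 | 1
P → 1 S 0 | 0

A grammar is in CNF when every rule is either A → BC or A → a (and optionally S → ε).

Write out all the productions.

T0 → 0; S → 1; T1 → 1; P → 0; S → P X0; X0 → P X1; X1 → S T0; P → T1 X2; X2 → S T0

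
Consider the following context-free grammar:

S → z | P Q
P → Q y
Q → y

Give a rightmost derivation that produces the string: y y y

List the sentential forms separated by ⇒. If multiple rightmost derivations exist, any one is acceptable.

S ⇒ P Q ⇒ P y ⇒ Q y y ⇒ y y y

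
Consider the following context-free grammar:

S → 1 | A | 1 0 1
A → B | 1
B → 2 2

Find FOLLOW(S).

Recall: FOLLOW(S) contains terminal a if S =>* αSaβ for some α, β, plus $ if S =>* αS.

We compute FOLLOW(S) using the standard algorithm.
FOLLOW(S) starts with {$}.
FIRST(A) = {1, 2}
FIRST(B) = {2}
FIRST(S) = {1, 2}
FOLLOW(A) = {$}
FOLLOW(B) = {$}
FOLLOW(S) = {$}
Therefore, FOLLOW(S) = {$}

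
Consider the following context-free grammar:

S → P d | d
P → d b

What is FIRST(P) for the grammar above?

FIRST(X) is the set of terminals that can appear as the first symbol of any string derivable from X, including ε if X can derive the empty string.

We compute FIRST(P) using the standard algorithm.
FIRST(P) = {d}
FIRST(S) = {d}
Therefore, FIRST(P) = {d}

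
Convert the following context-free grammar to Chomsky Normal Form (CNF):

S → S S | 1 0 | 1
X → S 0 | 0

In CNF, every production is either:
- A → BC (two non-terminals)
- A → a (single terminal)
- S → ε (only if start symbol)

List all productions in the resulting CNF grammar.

T1 → 1; T0 → 0; S → 1; X → 0; S → S S; S → T1 T0; X → S T0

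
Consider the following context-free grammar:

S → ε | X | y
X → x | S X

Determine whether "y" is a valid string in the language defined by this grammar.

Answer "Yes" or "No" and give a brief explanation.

Yes - a valid derivation exists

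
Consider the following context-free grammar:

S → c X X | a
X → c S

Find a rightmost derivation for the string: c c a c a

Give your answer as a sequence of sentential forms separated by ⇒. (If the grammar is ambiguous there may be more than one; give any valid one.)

S ⇒ c X X ⇒ c X c S ⇒ c X c a ⇒ c c S c a ⇒ c c a c a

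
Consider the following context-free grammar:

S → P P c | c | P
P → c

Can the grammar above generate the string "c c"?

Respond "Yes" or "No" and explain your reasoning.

No - no valid derivation exists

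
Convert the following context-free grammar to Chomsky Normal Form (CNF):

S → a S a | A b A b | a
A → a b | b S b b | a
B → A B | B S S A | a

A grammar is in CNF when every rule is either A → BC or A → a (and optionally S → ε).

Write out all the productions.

TA → a; TB → b; S → a; A → a; B → a; S → TA X0; X0 → S TA; S → A X1; X1 → TB X2; X2 → A TB; A → TA TB; A → TB X3; X3 → S X4; X4 → TB TB; B → A B; B → B X5; X5 → S X6; X6 → S A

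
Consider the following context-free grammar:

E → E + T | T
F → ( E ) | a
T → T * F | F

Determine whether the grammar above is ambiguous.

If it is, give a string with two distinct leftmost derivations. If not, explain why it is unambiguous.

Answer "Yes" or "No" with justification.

No - the grammar is unambiguous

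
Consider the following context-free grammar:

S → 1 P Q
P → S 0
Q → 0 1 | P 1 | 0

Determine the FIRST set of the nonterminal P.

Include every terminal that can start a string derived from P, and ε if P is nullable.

We compute FIRST(P) using the standard algorithm.
FIRST(P) = {1}
FIRST(Q) = {0, 1}
FIRST(S) = {1}
Therefore, FIRST(P) = {1}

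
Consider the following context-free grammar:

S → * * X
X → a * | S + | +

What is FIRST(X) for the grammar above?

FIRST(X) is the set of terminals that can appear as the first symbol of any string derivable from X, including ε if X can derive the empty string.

We compute FIRST(X) using the standard algorithm.
FIRST(S) = {*}
FIRST(X) = {*, +, a}
Therefore, FIRST(X) = {*, +, a}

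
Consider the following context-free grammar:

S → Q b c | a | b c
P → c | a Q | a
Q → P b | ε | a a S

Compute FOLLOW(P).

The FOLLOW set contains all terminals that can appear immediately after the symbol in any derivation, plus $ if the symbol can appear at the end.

We compute FOLLOW(P) using the standard algorithm.
FOLLOW(S) starts with {$}.
FIRST(P) = {a, c}
FIRST(Q) = {a, c, ε}
FIRST(S) = {a, b, c}
FOLLOW(P) = {b}
FOLLOW(Q) = {b}
FOLLOW(S) = {$, b}
Therefore, FOLLOW(P) = {b}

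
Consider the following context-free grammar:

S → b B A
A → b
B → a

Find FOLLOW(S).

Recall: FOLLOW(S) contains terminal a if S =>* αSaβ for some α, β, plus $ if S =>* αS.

We compute FOLLOW(S) using the standard algorithm.
FOLLOW(S) starts with {$}.
FIRST(A) = {b}
FIRST(B) = {a}
FIRST(S) = {b}
FOLLOW(A) = {$}
FOLLOW(B) = {b}
FOLLOW(S) = {$}
Therefore, FOLLOW(S) = {$}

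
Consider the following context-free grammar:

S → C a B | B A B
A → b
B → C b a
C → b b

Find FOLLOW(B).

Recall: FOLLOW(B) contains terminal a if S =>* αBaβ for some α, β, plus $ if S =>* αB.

We compute FOLLOW(B) using the standard algorithm.
FOLLOW(S) starts with {$}.
FIRST(A) = {b}
FIRST(B) = {b}
FIRST(C) = {b}
FIRST(S) = {b}
FOLLOW(A) = {b}
FOLLOW(B) = {$, b}
FOLLOW(C) = {a, b}
FOLLOW(S) = {$}
Therefore, FOLLOW(B) = {$, b}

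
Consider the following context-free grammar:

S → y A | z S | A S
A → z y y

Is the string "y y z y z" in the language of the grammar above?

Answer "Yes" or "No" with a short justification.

No - no valid derivation exists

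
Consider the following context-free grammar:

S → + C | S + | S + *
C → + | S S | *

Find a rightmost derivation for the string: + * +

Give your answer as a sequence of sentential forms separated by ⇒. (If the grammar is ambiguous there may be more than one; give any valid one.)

S ⇒ S + ⇒ + C + ⇒ + * +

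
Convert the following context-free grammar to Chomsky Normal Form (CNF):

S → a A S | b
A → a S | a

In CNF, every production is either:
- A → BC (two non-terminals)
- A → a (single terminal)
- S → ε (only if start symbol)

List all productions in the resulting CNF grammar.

TA → a; S → b; A → a; S → TA X0; X0 → A S; A → TA S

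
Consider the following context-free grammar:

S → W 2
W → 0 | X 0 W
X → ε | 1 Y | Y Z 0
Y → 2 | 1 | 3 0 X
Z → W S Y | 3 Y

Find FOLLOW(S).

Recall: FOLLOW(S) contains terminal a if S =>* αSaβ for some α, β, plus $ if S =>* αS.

We compute FOLLOW(S) using the standard algorithm.
FOLLOW(S) starts with {$}.
FIRST(S) = {0, 1, 2, 3}
FIRST(W) = {0, 1, 2, 3}
FIRST(X) = {1, 2, 3, ε}
FIRST(Y) = {1, 2, 3}
FIRST(Z) = {0, 1, 2, 3}
FOLLOW(S) = {$, 1, 2, 3}
FOLLOW(W) = {0, 1, 2, 3}
FOLLOW(X) = {0, 1, 2, 3}
FOLLOW(Y) = {0, 1, 2, 3}
FOLLOW(Z) = {0}
Therefore, FOLLOW(S) = {$, 1, 2, 3}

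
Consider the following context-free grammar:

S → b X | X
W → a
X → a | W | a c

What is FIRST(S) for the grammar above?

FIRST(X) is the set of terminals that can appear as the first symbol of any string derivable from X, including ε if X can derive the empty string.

We compute FIRST(S) using the standard algorithm.
FIRST(S) = {a, b}
FIRST(W) = {a}
FIRST(X) = {a}
Therefore, FIRST(S) = {a, b}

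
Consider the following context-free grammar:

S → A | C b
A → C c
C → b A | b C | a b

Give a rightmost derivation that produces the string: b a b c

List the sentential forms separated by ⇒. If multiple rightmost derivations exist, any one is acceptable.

S ⇒ A ⇒ C c ⇒ b C c ⇒ b a b c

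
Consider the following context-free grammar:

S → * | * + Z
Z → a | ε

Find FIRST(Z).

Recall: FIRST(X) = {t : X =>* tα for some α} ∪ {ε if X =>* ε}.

We compute FIRST(Z) using the standard algorithm.
FIRST(S) = {*}
FIRST(Z) = {a, ε}
Therefore, FIRST(Z) = {a, ε}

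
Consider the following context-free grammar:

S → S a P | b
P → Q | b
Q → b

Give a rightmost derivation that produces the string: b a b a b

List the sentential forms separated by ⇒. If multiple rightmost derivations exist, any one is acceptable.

S ⇒ S a P ⇒ S a b ⇒ S a P a b ⇒ S a b a b ⇒ b a b a b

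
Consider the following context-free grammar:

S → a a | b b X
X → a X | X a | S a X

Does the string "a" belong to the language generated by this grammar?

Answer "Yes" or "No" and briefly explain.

No - no valid derivation exists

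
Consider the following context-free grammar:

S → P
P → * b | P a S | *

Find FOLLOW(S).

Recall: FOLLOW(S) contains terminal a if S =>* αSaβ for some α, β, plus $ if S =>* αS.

We compute FOLLOW(S) using the standard algorithm.
FOLLOW(S) starts with {$}.
FIRST(P) = {*}
FIRST(S) = {*}
FOLLOW(P) = {$, a}
FOLLOW(S) = {$, a}
Therefore, FOLLOW(S) = {$, a}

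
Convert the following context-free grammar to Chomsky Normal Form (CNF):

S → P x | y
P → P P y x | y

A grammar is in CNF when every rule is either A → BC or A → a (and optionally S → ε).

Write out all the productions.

TX → x; S → y; TY → y; P → y; S → P TX; P → P X0; X0 → P X1; X1 → TY TX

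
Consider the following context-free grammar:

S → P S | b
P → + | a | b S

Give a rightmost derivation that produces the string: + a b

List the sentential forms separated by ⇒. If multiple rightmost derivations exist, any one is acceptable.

S ⇒ P S ⇒ P P S ⇒ P P b ⇒ P a b ⇒ + a b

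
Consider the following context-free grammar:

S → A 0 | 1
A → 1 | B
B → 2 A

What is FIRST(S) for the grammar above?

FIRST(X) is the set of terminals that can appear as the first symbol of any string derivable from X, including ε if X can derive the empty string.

We compute FIRST(S) using the standard algorithm.
FIRST(A) = {1, 2}
FIRST(B) = {2}
FIRST(S) = {1, 2}
Therefore, FIRST(S) = {1, 2}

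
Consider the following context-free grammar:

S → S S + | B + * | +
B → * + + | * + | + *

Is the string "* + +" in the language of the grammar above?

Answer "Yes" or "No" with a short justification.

No - no valid derivation exists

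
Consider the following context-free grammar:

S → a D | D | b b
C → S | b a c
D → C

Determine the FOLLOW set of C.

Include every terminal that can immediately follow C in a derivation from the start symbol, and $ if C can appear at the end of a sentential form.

We compute FOLLOW(C) using the standard algorithm.
FOLLOW(S) starts with {$}.
FIRST(C) = {a, b}
FIRST(D) = {a, b}
FIRST(S) = {a, b}
FOLLOW(C) = {$}
FOLLOW(D) = {$}
FOLLOW(S) = {$}
Therefore, FOLLOW(C) = {$}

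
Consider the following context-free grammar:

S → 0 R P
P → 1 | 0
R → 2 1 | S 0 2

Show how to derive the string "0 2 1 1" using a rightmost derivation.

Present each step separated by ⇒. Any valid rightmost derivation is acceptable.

S ⇒ 0 R P ⇒ 0 R 1 ⇒ 0 2 1 1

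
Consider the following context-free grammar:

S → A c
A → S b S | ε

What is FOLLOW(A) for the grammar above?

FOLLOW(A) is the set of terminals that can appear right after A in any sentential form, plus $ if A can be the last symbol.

We compute FOLLOW(A) using the standard algorithm.
FOLLOW(S) starts with {$}.
FIRST(A) = {c, ε}
FIRST(S) = {c}
FOLLOW(A) = {c}
FOLLOW(S) = {$, b, c}
Therefore, FOLLOW(A) = {c}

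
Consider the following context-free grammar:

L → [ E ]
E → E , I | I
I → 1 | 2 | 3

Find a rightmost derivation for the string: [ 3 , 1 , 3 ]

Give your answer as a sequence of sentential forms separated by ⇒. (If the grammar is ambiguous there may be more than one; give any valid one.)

L ⇒ [ E ] ⇒ [ E , I ] ⇒ [ E , 3 ] ⇒ [ E , I , 3 ] ⇒ [ E , 1 , 3 ] ⇒ [ I , 1 , 3 ] ⇒ [ 3 , 1 , 3 ]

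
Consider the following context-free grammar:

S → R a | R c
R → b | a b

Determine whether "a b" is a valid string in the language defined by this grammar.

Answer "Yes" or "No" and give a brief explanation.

No - no valid derivation exists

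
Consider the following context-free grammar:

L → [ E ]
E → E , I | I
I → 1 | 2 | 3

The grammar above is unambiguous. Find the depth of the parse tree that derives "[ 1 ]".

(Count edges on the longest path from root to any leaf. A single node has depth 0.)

3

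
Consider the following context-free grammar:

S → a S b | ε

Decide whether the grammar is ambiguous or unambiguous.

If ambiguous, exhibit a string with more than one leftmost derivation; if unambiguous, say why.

Unambiguous - every string in the language has a unique leftmost derivation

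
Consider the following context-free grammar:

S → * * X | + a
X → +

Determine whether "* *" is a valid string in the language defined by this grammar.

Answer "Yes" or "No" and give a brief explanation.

No - no valid derivation exists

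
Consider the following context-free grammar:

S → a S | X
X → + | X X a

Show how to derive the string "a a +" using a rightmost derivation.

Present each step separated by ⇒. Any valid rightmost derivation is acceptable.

S ⇒ a S ⇒ a a S ⇒ a a X ⇒ a a +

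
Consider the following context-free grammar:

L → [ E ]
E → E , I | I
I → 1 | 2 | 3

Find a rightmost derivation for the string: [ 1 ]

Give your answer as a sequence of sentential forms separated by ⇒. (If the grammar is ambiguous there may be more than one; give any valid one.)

L ⇒ [ E ] ⇒ [ I ] ⇒ [ 1 ]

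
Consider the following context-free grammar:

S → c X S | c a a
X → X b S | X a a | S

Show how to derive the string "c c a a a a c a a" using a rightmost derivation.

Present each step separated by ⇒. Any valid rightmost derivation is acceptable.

S ⇒ c X S ⇒ c X c a a ⇒ c X a a c a a ⇒ c S a a c a a ⇒ c c a a a a c a a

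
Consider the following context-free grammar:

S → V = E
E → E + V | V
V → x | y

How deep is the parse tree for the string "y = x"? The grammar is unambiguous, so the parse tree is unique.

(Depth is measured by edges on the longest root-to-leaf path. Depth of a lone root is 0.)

3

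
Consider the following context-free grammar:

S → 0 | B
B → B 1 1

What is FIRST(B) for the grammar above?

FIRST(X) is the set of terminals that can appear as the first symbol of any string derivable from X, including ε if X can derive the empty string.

We compute FIRST(B) using the standard algorithm.
FIRST(B) = {}
FIRST(S) = {0}
Therefore, FIRST(B) = {}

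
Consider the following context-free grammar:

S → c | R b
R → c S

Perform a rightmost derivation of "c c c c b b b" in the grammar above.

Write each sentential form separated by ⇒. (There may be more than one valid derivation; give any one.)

S ⇒ R b ⇒ c S b ⇒ c R b b ⇒ c c S b b ⇒ c c R b b b ⇒ c c c S b b b ⇒ c c c c b b b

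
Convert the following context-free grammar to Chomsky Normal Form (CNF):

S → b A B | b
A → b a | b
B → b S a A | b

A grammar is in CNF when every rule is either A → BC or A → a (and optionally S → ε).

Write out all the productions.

TB → b; S → b; TA → a; A → b; B → b; S → TB X0; X0 → A B; A → TB TA; B → TB X1; X1 → S X2; X2 → TA A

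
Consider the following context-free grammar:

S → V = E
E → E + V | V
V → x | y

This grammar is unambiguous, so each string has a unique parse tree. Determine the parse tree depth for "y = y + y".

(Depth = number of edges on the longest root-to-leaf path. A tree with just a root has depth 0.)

4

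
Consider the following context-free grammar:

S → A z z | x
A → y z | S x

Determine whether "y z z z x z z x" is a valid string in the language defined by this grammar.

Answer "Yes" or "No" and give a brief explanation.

No - no valid derivation exists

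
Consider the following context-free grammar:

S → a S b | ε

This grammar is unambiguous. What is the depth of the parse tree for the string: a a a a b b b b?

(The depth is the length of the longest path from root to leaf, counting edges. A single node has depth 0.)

5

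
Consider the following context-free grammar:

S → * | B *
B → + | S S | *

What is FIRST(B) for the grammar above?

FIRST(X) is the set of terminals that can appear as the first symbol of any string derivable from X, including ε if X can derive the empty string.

We compute FIRST(B) using the standard algorithm.
FIRST(B) = {*, +}
FIRST(S) = {*, +}
Therefore, FIRST(B) = {*, +}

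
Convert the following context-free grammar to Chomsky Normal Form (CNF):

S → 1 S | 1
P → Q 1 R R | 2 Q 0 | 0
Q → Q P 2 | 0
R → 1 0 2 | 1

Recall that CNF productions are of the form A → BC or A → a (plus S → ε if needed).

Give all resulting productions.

T1 → 1; S → 1; T2 → 2; T0 → 0; P → 0; Q → 0; R → 1; S → T1 S; P → Q X0; X0 → T1 X1; X1 → R R; P → T2 X2; X2 → Q T0; Q → Q X3; X3 → P T2; R → T1 X4; X4 → T0 T2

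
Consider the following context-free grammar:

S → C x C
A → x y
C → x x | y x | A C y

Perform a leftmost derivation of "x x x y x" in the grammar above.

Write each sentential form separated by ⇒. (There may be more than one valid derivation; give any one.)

S ⇒ C x C ⇒ x x x C ⇒ x x x y x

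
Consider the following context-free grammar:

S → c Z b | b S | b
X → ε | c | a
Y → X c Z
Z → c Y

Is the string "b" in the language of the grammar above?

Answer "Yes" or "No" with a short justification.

Yes - a valid derivation exists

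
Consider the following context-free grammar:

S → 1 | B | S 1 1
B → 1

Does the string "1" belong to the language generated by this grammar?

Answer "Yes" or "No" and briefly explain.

Yes - a valid derivation exists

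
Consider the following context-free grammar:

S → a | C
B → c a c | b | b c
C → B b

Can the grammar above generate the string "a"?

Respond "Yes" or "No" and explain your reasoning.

Yes - a valid derivation exists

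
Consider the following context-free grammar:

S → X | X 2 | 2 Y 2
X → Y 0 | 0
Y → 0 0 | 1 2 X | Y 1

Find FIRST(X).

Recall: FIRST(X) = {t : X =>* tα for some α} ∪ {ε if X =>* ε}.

We compute FIRST(X) using the standard algorithm.
FIRST(S) = {0, 1, 2}
FIRST(X) = {0, 1}
FIRST(Y) = {0, 1}
Therefore, FIRST(X) = {0, 1}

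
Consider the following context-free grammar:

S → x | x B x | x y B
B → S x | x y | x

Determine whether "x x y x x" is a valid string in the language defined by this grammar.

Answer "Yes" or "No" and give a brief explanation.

No - no valid derivation exists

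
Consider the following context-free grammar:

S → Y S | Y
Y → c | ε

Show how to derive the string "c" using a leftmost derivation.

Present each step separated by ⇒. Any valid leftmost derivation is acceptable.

S ⇒ Y S ⇒ S ⇒ Y ⇒ c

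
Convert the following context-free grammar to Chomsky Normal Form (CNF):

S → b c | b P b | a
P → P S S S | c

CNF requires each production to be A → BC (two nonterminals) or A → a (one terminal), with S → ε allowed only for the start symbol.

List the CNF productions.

TB → b; TC → c; S → a; P → c; S → TB TC; S → TB X0; X0 → P TB; P → P X1; X1 → S X2; X2 → S S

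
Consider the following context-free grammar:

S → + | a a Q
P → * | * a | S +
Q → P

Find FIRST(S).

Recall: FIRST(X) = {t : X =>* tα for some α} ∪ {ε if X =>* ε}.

We compute FIRST(S) using the standard algorithm.
FIRST(P) = {*, +, a}
FIRST(Q) = {*, +, a}
FIRST(S) = {+, a}
Therefore, FIRST(S) = {+, a}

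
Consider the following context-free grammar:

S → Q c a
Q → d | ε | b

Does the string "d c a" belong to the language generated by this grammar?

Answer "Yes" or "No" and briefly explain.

Yes - a valid derivation exists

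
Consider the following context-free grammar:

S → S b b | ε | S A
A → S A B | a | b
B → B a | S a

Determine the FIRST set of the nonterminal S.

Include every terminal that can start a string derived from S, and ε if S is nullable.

We compute FIRST(S) using the standard algorithm.
FIRST(A) = {a, b}
FIRST(B) = {a, b}
FIRST(S) = {a, b, ε}
Therefore, FIRST(S) = {a, b, ε}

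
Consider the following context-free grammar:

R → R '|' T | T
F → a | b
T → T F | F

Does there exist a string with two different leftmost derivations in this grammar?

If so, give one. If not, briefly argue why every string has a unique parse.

No - every string in the language has a unique leftmost derivation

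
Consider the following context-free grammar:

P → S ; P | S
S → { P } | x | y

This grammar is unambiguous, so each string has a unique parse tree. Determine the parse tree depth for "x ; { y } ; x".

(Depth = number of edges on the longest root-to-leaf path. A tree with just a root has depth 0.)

5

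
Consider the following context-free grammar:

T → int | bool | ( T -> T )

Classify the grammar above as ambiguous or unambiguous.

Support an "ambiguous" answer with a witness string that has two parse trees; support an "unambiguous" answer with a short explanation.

Unambiguous - every string in the language has a unique parse tree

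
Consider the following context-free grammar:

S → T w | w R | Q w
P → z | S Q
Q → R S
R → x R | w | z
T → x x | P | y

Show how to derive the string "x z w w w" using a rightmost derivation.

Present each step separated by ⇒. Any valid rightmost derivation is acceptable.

S ⇒ Q w ⇒ R S w ⇒ R w R w ⇒ R w w w ⇒ x R w w w ⇒ x z w w w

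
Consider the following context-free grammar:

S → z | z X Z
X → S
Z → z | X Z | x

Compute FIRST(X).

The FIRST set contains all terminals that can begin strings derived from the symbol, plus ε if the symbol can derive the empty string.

We compute FIRST(X) using the standard algorithm.
FIRST(S) = {z}
FIRST(X) = {z}
FIRST(Z) = {x, z}
Therefore, FIRST(X) = {z}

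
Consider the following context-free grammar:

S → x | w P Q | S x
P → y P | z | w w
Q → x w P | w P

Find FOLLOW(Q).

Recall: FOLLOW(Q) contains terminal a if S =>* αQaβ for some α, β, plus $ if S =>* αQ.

We compute FOLLOW(Q) using the standard algorithm.
FOLLOW(S) starts with {$}.
FIRST(P) = {w, y, z}
FIRST(Q) = {w, x}
FIRST(S) = {w, x}
FOLLOW(P) = {$, w, x}
FOLLOW(Q) = {$, x}
FOLLOW(S) = {$, x}
Therefore, FOLLOW(Q) = {$, x}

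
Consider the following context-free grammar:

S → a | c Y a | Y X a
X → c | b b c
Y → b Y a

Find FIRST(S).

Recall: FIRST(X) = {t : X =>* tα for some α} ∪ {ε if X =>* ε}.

We compute FIRST(S) using the standard algorithm.
FIRST(S) = {a, b, c}
FIRST(X) = {b, c}
FIRST(Y) = {b}
Therefore, FIRST(S) = {a, b, c}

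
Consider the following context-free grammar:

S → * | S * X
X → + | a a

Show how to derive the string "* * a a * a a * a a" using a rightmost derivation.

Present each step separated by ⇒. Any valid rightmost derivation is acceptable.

S ⇒ S * X ⇒ S * a a ⇒ S * X * a a ⇒ S * a a * a a ⇒ S * X * a a * a a ⇒ S * a a * a a * a a ⇒ * * a a * a a * a a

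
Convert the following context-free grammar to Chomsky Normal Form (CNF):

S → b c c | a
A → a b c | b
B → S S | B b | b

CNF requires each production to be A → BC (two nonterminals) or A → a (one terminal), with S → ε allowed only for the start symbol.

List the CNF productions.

TB → b; TC → c; S → a; TA → a; A → b; B → b; S → TB X0; X0 → TC TC; A → TA X1; X1 → TB TC; B → S S; B → B TB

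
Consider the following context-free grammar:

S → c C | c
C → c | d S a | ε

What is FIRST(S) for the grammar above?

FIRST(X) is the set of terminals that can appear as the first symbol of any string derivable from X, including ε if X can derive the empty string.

We compute FIRST(S) using the standard algorithm.
FIRST(C) = {c, d, ε}
FIRST(S) = {c}
Therefore, FIRST(S) = {c}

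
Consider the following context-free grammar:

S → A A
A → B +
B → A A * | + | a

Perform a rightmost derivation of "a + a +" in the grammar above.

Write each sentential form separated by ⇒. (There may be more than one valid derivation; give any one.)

S ⇒ A A ⇒ A B + ⇒ A a + ⇒ B + a + ⇒ a + a +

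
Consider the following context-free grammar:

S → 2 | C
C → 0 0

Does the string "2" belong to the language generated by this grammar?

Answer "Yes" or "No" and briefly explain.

Yes - a valid derivation exists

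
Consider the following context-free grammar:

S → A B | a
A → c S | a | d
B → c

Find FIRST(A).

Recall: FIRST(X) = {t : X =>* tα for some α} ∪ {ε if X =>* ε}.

We compute FIRST(A) using the standard algorithm.
FIRST(A) = {a, c, d}
FIRST(B) = {c}
FIRST(S) = {a, c, d}
Therefore, FIRST(A) = {a, c, d}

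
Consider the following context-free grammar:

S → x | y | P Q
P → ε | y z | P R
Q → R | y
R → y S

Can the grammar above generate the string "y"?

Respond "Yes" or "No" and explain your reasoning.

Yes - a valid derivation exists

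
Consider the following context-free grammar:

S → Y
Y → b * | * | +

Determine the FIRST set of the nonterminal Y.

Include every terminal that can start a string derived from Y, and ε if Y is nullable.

We compute FIRST(Y) using the standard algorithm.
FIRST(S) = {*, +, b}
FIRST(Y) = {*, +, b}
Therefore, FIRST(Y) = {*, +, b}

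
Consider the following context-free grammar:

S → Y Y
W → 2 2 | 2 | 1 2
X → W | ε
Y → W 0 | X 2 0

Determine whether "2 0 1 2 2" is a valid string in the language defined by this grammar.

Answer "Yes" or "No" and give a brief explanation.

No - no valid derivation exists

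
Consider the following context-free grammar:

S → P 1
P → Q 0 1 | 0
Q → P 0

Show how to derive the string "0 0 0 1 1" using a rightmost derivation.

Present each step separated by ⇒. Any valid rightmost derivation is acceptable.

S ⇒ P 1 ⇒ Q 0 1 1 ⇒ P 0 0 1 1 ⇒ 0 0 0 1 1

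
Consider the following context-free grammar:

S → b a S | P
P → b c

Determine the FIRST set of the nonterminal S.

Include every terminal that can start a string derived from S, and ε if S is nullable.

We compute FIRST(S) using the standard algorithm.
FIRST(P) = {b}
FIRST(S) = {b}
Therefore, FIRST(S) = {b}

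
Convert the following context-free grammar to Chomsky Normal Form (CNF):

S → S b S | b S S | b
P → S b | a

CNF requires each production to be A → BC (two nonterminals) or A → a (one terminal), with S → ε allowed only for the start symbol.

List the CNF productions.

TB → b; S → b; P → a; S → S X0; X0 → TB S; S → TB X1; X1 → S S; P → S TB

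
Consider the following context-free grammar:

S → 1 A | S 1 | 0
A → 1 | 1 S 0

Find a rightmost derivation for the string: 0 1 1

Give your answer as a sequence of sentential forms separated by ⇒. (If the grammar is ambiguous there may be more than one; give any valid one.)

S ⇒ S 1 ⇒ S 1 1 ⇒ 0 1 1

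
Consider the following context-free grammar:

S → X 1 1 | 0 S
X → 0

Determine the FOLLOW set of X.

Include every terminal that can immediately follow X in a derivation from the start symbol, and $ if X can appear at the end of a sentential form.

We compute FOLLOW(X) using the standard algorithm.
FOLLOW(S) starts with {$}.
FIRST(S) = {0}
FIRST(X) = {0}
FOLLOW(S) = {$}
FOLLOW(X) = {1}
Therefore, FOLLOW(X) = {1}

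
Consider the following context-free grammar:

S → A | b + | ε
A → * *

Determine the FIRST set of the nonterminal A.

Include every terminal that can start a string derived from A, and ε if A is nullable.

We compute FIRST(A) using the standard algorithm.
FIRST(A) = {*}
FIRST(S) = {*, b, ε}
Therefore, FIRST(A) = {*}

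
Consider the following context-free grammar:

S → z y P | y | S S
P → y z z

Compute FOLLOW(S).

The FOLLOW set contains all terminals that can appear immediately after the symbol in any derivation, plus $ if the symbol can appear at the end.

We compute FOLLOW(S) using the standard algorithm.
FOLLOW(S) starts with {$}.
FIRST(P) = {y}
FIRST(S) = {y, z}
FOLLOW(P) = {$, y, z}
FOLLOW(S) = {$, y, z}
Therefore, FOLLOW(S) = {$, y, z}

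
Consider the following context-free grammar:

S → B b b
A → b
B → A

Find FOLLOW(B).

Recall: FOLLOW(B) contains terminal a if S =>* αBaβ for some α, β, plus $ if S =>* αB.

We compute FOLLOW(B) using the standard algorithm.
FOLLOW(S) starts with {$}.
FIRST(A) = {b}
FIRST(B) = {b}
FIRST(S) = {b}
FOLLOW(A) = {b}
FOLLOW(B) = {b}
FOLLOW(S) = {$}
Therefore, FOLLOW(B) = {b}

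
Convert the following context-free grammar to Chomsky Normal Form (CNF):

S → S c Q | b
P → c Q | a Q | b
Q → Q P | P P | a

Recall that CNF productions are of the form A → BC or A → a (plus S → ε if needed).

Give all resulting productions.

TC → c; S → b; TA → a; P → b; Q → a; S → S X0; X0 → TC Q; P → TC Q; P → TA Q; Q → Q P; Q → P P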